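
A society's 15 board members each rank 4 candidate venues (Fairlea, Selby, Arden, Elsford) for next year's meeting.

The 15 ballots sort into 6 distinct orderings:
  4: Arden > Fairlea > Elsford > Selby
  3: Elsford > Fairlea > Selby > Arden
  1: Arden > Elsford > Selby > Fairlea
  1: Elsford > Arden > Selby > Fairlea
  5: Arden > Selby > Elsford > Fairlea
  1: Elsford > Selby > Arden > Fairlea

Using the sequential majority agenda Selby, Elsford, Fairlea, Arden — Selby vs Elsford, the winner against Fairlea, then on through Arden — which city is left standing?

Arden

Round 1: Selby vs Elsford — 5–10, Elsford advances.
Round 2: Elsford vs Fairlea — 11–4, Elsford advances.
Round 3: Elsford vs Arden — 5–10, Arden advances.
The agenda winner is Arden.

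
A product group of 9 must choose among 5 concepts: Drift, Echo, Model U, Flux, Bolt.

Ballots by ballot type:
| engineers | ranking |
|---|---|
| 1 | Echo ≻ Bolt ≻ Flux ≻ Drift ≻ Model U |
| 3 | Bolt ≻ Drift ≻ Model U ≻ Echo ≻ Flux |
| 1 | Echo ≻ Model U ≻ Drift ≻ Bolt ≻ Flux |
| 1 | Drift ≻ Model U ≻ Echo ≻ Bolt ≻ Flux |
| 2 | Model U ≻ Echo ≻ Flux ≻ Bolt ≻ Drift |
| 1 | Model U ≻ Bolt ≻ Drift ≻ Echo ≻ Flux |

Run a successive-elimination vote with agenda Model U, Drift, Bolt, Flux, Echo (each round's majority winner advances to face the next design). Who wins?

Round 1: Model U vs Drift — 4–5, Drift advances.
Round 2: Drift vs Bolt — 2–7, Bolt advances.
Round 3: Bolt vs Flux — 7–2, Bolt advances.
Round 4: Bolt vs Echo — 4–5, Echo advances.
The agenda winner is Echo.

Echo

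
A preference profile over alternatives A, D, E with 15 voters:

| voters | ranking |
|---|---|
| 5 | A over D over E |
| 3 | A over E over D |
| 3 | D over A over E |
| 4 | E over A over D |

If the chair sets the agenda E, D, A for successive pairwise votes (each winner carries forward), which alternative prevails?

A

Round 1: E vs D — 7–8, D advances.
Round 2: D vs A — 3–12, A advances.
A survives the agenda.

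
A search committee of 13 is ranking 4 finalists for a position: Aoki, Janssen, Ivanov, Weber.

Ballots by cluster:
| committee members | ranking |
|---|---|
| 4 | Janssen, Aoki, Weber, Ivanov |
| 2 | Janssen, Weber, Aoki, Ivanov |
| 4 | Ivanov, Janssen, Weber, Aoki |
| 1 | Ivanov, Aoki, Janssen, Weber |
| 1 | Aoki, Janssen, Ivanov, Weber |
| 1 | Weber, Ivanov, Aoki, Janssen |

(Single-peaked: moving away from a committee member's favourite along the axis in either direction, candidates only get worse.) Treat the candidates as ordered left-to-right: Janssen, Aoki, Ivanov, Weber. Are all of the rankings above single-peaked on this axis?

no

Axis positions: Janssen=1, Aoki=2, Ivanov=3, Weber=4.
Cluster 1: ranking walks positions 1-2-4-3; Weber is ranked above Ivanov even though Ivanov lies between Weber and the peak Janssen on the axis — preferences dip and rise again. Not single-peaked.
Cluster 2: ranking walks positions 1-4-2-3; Weber is ranked above Aoki even though Aoki lies between Weber and the peak Janssen on the axis — preferences dip and rise again. Not single-peaked.
Cluster 3: ranking walks positions 3-1-4-2; Janssen is ranked above Aoki even though Aoki lies between Janssen and the peak Ivanov on the axis — preferences dip and rise again. Not single-peaked.
Cluster 4 (peak Ivanov at position 3): ranking walks positions 3-2-1-4, expanding outward from the peak — single-peaked.
Cluster 5 (peak Aoki at position 2): ranking walks positions 2-1-3-4, expanding outward from the peak — single-peaked.
Cluster 6 (peak Weber at position 4): ranking walks positions 4-3-2-1, expanding outward from the peak — single-peaked.
Cluster 1 violates single-peakedness, so the profile is not single-peaked on this axis.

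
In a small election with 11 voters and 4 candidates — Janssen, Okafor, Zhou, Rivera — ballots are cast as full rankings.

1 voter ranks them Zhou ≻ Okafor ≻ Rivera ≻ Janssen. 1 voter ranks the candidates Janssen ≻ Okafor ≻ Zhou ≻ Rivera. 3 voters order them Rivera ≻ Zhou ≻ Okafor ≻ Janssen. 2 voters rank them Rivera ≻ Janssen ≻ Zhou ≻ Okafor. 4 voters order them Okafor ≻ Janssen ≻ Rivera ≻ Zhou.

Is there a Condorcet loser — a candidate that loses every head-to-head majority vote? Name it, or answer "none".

Pairwise majorities:
Janssen vs Okafor: Okafor wins 8–3.
Janssen vs Zhou: Janssen wins 7–4.
Janssen vs Rivera: Janssen is ranked higher on 1+4 = 5 ballots, Rivera on 6. Rivera wins 6–5.
Okafor vs Zhou: Zhou wins 6–5.
Okafor vs Rivera: Okafor is ranked higher on 1+1+4 = 6 ballots, Rivera on 5. Okafor wins 6–5.
Zhou vs Rivera: Zhou preferred on 1+1 = 2 ballots; Rivera wins 9–2.
Each candidate has at least one pairwise win (Janssen beats Zhou; Okafor beats Janssen; Zhou beats Okafor; Rivera beats Janssen) — no Condorcet loser.

none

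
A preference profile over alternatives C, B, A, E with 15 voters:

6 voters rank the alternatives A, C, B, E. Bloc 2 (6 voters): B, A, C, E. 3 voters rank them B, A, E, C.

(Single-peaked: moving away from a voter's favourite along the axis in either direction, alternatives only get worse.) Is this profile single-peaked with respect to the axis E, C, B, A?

no

Axis positions: E=1, C=2, B=3, A=4.
Bloc 1: ranking walks positions 4-2-3-1; C is ranked above B even though B lies between C and the peak A on the axis — preferences dip and rise again. Not single-peaked.
Bloc 2 (peak B at position 3): ranking walks positions 3-4-2-1, expanding outward from the peak — single-peaked.
Bloc 3: ranking walks positions 3-4-1-2; E is ranked above C even though C lies between E and the peak B on the axis — preferences dip and rise again. Not single-peaked.
Bloc 1 violates single-peakedness, so the profile is not single-peaked on this axis.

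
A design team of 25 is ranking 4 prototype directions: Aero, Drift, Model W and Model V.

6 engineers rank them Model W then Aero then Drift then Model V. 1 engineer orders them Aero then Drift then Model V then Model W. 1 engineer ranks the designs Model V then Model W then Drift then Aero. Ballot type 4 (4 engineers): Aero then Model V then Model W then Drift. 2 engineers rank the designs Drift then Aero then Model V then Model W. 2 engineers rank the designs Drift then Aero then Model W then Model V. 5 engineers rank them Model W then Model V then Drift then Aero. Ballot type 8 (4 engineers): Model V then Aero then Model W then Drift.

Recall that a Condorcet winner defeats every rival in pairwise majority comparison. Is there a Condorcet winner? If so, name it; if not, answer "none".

Head-to-head results (25 engineers):
Aero vs Drift: 15 to 10, Aero.
Aero vs Model W: 13 to 12, Aero.
Aero vs Model V: Aero, 15–10.
Drift–Model W: Model W 20–5.
Drift vs Model V: Model V wins 14–11.
Model W vs Model V: Model W wins 13–12.
Aero beats each of Drift, Model W, Model V — Aero is the Condorcet winner.

Aero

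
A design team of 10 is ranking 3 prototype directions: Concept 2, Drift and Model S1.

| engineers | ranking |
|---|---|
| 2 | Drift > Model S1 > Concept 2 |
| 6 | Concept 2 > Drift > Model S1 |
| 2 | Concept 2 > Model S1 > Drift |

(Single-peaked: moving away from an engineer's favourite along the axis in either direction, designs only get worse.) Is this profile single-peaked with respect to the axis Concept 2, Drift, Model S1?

Axis positions: Concept 2=1, Drift=2, Model S1=3.
Group 1 (peak Drift at position 2): ranking walks positions 2-3-1, expanding outward from the peak — single-peaked.
Group 2 (peak Concept 2 at position 1): ranking walks positions 1-2-3, expanding outward from the peak — single-peaked.
Group 3: ranking walks positions 1-3-2; Model S1 is ranked above Drift even though Drift lies between Model S1 and the peak Concept 2 on the axis — preferences dip and rise again. Not single-peaked.
Group 3 violates single-peakedness, so the profile is not single-peaked on this axis.

no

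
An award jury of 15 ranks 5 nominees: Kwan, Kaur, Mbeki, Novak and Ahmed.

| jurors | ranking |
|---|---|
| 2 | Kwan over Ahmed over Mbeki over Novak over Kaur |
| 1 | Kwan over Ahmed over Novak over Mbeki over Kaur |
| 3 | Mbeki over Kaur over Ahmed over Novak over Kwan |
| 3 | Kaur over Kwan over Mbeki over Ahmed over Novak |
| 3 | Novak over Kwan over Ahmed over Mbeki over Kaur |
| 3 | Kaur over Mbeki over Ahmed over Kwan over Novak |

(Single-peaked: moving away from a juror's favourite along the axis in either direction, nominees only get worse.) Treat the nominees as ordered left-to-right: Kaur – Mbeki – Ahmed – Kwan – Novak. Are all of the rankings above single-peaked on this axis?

no

Axis positions: Kaur=1, Mbeki=2, Ahmed=3, Kwan=4, Novak=5.
Group 1 (peak Kwan at position 4): ranking walks positions 4-3-2-5-1, expanding outward from the peak — single-peaked.
Group 2 (peak Kwan at position 4): ranking walks positions 4-3-5-2-1, expanding outward from the peak — single-peaked.
Group 3: ranking walks positions 2-1-3-5-4; Novak is ranked above Kwan even though Kwan lies between Novak and the peak Mbeki on the axis — preferences dip and rise again. Not single-peaked.
Group 4: ranking walks positions 1-4-2-3-5; Kwan is ranked above Mbeki even though Mbeki lies between Kwan and the peak Kaur on the axis — preferences dip and rise again. Not single-peaked.
Group 5 (peak Novak at position 5): ranking walks positions 5-4-3-2-1, expanding outward from the peak — single-peaked.
Group 6 (peak Kaur at position 1): ranking walks positions 1-2-3-4-5, expanding outward from the peak — single-peaked.
Group 3 violates single-peakedness, so the profile is not single-peaked on this axis.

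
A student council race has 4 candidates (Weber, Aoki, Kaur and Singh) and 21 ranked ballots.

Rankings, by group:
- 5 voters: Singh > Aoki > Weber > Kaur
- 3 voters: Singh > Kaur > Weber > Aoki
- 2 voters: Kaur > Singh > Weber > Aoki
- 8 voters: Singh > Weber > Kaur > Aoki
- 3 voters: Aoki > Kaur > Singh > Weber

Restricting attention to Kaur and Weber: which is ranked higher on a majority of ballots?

Ballots ranking Kaur above Weber: 3 + 2 + 3 = 8.
Ballots ranking Weber above Kaur: 21 − 8 = 13.
Weber wins the head-to-head 13–8.

Weber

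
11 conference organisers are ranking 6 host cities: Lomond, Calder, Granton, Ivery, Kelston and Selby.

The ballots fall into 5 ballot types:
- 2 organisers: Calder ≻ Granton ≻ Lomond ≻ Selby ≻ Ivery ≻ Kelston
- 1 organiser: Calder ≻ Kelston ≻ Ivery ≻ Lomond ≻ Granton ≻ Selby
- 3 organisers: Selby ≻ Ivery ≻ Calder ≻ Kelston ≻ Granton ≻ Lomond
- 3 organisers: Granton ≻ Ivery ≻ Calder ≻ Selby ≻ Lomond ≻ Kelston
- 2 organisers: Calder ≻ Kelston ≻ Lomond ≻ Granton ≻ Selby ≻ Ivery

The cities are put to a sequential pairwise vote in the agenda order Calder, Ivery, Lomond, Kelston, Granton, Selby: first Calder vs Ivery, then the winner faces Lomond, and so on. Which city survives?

Round 1: Calder vs Ivery — 5–6, Ivery advances.
Round 2: Ivery vs Lomond — 7–4, Ivery advances.
Round 3: Ivery vs Kelston — 8–3, Ivery advances.
Round 4: Ivery vs Granton — 4–7, Granton advances.
Round 5: Granton vs Selby — 8–3, Granton advances.
Granton survives the agenda.

Granton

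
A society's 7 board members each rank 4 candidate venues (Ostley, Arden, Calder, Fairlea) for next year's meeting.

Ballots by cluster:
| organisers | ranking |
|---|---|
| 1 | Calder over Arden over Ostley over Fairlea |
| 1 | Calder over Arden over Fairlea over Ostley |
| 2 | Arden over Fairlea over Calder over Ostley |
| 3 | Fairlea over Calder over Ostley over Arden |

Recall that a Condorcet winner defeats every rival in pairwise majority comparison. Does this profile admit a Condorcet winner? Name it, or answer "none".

Pairwise majorities:
Ostley vs Arden: 3 to 4, Arden.
Ostley vs Calder: Ostley preferred on 0 ballots; Calder wins 7–0.
Ostley vs Fairlea: Ostley preferred on 1 ballot; Fairlea wins 6–1.
Arden vs Calder: 2 to 5, Calder.
Arden vs Fairlea: Arden is ranked higher on 1+1+2 = 4 ballots, Fairlea on 3. Arden wins 4–3.
Calder vs Fairlea: Calder is ranked higher on 1+1 = 2 ballots, Fairlea on 5. Fairlea wins 5–2.
Each city drops at least one matchup (Ostley loses to Arden; Arden loses to Calder; Calder loses to Fairlea; Fairlea loses to Arden); the cycle Arden → Fairlea → Calder → Arden rules out a Condorcet winner.

none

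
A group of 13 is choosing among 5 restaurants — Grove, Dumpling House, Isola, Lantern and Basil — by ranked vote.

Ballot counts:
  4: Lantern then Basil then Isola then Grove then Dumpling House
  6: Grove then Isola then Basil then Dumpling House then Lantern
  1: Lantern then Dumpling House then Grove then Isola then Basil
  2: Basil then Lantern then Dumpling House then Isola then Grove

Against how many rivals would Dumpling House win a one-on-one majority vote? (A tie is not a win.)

0

Dumpling House against each rival (13 friends):
Dumpling House vs Grove: Grove wins 10–3.
Dumpling House–Isola: Isola 10–3.
Dumpling House vs Lantern: Dumpling House preferred on 6 ballots; Lantern wins 7–6.
Dumpling House vs Basil: 1 for Dumpling House, 12 for Basil — Basil by 12–1.
Dumpling House beats no one; loses to Grove, Isola, Lantern, Basil — 0 pairwise wins.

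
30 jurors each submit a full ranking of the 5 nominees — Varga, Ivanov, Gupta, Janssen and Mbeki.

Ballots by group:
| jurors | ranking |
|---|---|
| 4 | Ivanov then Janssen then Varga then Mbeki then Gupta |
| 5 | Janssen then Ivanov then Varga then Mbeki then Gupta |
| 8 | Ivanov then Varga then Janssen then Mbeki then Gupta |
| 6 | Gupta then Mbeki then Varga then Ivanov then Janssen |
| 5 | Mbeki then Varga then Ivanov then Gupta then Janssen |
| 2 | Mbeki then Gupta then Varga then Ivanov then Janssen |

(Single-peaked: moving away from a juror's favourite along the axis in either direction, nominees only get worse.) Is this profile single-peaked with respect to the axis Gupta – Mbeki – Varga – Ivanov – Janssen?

Axis positions: Gupta=1, Mbeki=2, Varga=3, Ivanov=4, Janssen=5.
Group 1 (peak Ivanov at position 4): ranking walks positions 4-5-3-2-1, expanding outward from the peak — single-peaked.
Group 2 (peak Janssen at position 5): ranking walks positions 5-4-3-2-1, expanding outward from the peak — single-peaked.
Group 3 (peak Ivanov at position 4): ranking walks positions 4-3-5-2-1, expanding outward from the peak — single-peaked.
Group 4 (peak Gupta at position 1): ranking walks positions 1-2-3-4-5, expanding outward from the peak — single-peaked.
Group 5 (peak Mbeki at position 2): ranking walks positions 2-3-4-1-5, expanding outward from the peak — single-peaked.
Group 6 (peak Mbeki at position 2): ranking walks positions 2-1-3-4-5, expanding outward from the peak — single-peaked.
Every ranking is single-peaked on this axis.

yes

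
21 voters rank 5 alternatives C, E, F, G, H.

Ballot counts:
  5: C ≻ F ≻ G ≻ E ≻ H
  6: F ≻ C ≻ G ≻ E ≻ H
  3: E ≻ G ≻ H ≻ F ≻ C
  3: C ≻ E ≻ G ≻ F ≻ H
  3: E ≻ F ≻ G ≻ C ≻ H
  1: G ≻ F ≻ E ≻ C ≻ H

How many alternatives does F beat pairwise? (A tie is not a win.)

4

F against each rival (21 voters):
F vs C: F wins 13–8.
F–E: F 12–9.
F vs G: F, 14–7.
F vs H: F preferred on 5+6+3+3+1 = 18 ballots; F wins 18–3.
F beats C, E, G, H — 4 pairwise wins.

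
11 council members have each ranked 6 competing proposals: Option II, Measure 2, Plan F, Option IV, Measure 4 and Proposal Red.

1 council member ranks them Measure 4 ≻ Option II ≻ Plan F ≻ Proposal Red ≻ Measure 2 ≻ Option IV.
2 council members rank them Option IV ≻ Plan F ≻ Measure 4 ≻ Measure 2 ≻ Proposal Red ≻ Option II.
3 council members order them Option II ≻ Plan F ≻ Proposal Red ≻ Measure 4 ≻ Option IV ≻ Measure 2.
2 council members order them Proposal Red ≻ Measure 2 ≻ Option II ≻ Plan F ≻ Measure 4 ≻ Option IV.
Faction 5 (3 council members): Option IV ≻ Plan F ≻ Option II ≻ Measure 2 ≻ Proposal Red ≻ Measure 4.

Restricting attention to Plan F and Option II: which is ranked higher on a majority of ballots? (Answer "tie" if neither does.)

Option II

Ballots ranking Plan F above Option II: 2 + 3 = 5.
Ballots ranking Option II above Plan F: 11 − 5 = 6.
Option II wins the head-to-head 6–5.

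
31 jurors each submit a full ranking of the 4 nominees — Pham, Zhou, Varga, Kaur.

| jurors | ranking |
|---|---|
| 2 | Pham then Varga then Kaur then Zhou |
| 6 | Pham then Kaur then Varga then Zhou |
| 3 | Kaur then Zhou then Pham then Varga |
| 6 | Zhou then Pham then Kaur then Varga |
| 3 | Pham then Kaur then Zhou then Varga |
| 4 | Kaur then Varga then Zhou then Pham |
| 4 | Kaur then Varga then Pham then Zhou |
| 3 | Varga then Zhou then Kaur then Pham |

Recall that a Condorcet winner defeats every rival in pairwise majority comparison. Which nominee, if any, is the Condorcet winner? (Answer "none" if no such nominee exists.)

none

Pairwise majorities:
Pham vs Zhou: 2+6+3+4 = 15 for Pham, 16 for Zhou — Zhou by 16–15.
Pham vs Varga: Pham is ranked higher on 2+6+3+6+3 = 20 ballots, Varga on 11. Pham wins 20–11.
Pham vs Kaur: 17 to 14, Pham.
Zhou vs Varga: Zhou is ranked higher on 3+6+3 = 12 ballots, Varga on 19. Varga wins 19–12.
Zhou vs Kaur: Zhou preferred on 6+3 = 9 ballots; Kaur wins 22–9.
Varga vs Kaur: 2+3 = 5 for Varga, 26 for Kaur — Kaur by 26–5.
Each nominee drops at least one matchup (Pham loses to Zhou; Zhou loses to Varga; Varga loses to Pham; Kaur loses to Pham); the cycle Pham → Varga → Zhou → Pham rules out a Condorcet winner.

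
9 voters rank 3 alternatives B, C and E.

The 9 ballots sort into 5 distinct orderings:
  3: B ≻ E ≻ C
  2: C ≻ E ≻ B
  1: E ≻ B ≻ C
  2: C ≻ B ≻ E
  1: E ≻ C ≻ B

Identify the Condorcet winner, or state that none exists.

none

Check each pair by majority over 9 ballots:
B vs C: B preferred on 3+1 = 4 ballots; C wins 5–4.
B vs E: 3+2 = 5 for B, 4 for E — B by 5–4.
C vs E: C preferred on 2+2 = 4 ballots; E wins 5–4.
Every alternative loses at least once (B loses to C; C loses to E; E loses to B). The majority relation contains the cycle B beats E beats C beats B, so there is no Condorcet winner.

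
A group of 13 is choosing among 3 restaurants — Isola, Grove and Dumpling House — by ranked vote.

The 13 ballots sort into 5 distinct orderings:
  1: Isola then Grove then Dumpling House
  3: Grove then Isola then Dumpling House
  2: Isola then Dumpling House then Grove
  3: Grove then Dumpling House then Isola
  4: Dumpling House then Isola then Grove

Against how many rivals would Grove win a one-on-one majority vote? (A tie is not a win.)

Grove against each rival (13 friends):
Grove–Isola: Isola 7–6.
Grove–Dumpling House: Grove 7–6.
Grove beats Dumpling House; loses to Isola — 1 pairwise win.

1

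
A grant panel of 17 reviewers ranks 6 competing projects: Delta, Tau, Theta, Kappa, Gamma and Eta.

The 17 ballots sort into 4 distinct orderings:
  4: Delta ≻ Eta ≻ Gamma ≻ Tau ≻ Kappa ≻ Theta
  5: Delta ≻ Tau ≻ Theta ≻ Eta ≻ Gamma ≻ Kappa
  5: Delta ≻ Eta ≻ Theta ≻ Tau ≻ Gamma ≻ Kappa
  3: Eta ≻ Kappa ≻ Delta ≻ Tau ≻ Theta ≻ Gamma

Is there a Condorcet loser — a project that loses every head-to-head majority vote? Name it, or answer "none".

Head-to-head results (17 reviewers):
Delta vs Tau: 4+5+5+3 = 17 for Delta, 0 for Tau — Delta by 17–0.
Delta vs Theta: Delta preferred on 4+5+5+3 = 17 ballots; Delta wins 17–0.
Delta vs Kappa: Delta is ranked higher on 4+5+5 = 14 ballots, Kappa on 3. Delta wins 14–3.
Delta vs Gamma: Delta wins 17–0.
Delta vs Eta: Delta, 14–3.
Tau–Theta: Tau 12–5.
Tau–Kappa: Tau 14–3.
Tau vs Gamma: Tau is ranked higher on 5+5+3 = 13 ballots, Gamma on 4. Tau wins 13–4.
Tau vs Eta: Eta wins 12–5.
Theta vs Kappa: Theta wins 10–7.
Theta vs Gamma: 5+5+3 = 13 for Theta, 4 for Gamma — Theta by 13–4.
Theta vs Eta: 5 to 12, Eta.
Kappa vs Gamma: 3 for Kappa, 14 for Gamma — Gamma by 14–3.
Kappa–Eta: Eta 17–0.
Gamma vs Eta: Gamma is ranked higher on 0 ballots, Eta on 17. Eta wins 17–0.
Kappa loses to every other project — it is the Condorcet loser.

Kappa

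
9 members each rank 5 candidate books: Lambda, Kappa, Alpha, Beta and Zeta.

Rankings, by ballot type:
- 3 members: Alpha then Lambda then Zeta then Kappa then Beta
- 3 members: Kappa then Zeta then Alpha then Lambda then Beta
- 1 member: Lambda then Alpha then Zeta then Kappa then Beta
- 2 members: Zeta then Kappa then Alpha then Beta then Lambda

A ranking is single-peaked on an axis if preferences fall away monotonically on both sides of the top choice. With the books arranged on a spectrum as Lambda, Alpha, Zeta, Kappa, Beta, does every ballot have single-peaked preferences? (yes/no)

Axis positions: Lambda=1, Alpha=2, Zeta=3, Kappa=4, Beta=5.
Ballot type 1 (peak Alpha at position 2): ranking walks positions 2-1-3-4-5, expanding outward from the peak — single-peaked.
Ballot type 2 (peak Kappa at position 4): ranking walks positions 4-3-2-1-5, expanding outward from the peak — single-peaked.
Ballot type 3 (peak Lambda at position 1): ranking walks positions 1-2-3-4-5, expanding outward from the peak — single-peaked.
Ballot type 4 (peak Zeta at position 3): ranking walks positions 3-4-2-5-1, expanding outward from the peak — single-peaked.
Every ranking is single-peaked on this axis.

yes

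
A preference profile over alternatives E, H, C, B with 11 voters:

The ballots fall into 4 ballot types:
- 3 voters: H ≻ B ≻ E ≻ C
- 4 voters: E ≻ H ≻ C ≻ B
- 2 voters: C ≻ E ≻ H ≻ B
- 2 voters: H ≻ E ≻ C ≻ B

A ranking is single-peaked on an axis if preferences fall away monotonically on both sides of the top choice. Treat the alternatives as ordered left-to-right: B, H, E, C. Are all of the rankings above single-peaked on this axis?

yes

Axis positions: B=1, H=2, E=3, C=4.
Ballot type 1 (peak H at position 2): ranking walks positions 2-1-3-4, expanding outward from the peak — single-peaked.
Ballot type 2 (peak E at position 3): ranking walks positions 3-2-4-1, expanding outward from the peak — single-peaked.
Ballot type 3 (peak C at position 4): ranking walks positions 4-3-2-1, expanding outward from the peak — single-peaked.
Ballot type 4 (peak H at position 2): ranking walks positions 2-3-4-1, expanding outward from the peak — single-peaked.
Every ranking is single-peaked on this axis.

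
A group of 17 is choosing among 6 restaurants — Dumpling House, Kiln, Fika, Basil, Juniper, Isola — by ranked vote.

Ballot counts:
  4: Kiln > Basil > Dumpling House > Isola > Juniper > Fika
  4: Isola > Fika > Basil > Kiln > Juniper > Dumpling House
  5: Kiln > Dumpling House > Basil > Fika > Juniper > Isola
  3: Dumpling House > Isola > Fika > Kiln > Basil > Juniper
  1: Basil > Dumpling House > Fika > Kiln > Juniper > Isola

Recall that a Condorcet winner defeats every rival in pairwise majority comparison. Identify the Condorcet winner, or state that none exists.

Kiln

Check each pair by majority over 17 ballots:
Dumpling House vs Kiln: Kiln, 13–4.
Dumpling House vs Fika: Dumpling House wins 13–4.
Dumpling House vs Basil: Basil, 9–8.
Dumpling House vs Juniper: Dumpling House wins 13–4.
Dumpling House vs Isola: Dumpling House wins 13–4.
Kiln vs Fika: Kiln wins 9–8.
Kiln vs Basil: Kiln, 12–5.
Kiln vs Juniper: Kiln wins 17–0.
Kiln–Isola: Kiln 10–7.
Fika vs Basil: Basil wins 10–7.
Fika vs Juniper: Fika, 13–4.
Fika vs Isola: Isola wins 11–6.
Basil vs Juniper: Basil, 17–0.
Basil vs Isola: Basil, 10–7.
Juniper vs Isola: Isola wins 11–6.
Kiln defeats every rival head-to-head and is the Condorcet winner.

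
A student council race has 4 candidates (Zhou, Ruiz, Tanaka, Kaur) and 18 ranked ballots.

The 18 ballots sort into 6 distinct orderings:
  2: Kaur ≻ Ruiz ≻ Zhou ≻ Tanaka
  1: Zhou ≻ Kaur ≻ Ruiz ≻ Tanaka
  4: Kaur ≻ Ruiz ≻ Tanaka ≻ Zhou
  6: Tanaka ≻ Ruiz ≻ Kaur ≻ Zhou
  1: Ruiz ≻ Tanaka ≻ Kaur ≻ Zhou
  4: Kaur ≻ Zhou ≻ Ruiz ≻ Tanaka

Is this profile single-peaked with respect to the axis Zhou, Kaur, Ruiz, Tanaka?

Axis positions: Zhou=1, Kaur=2, Ruiz=3, Tanaka=4.
Group 1 (peak Kaur at position 2): ranking walks positions 2-3-1-4, expanding outward from the peak — single-peaked.
Group 2 (peak Zhou at position 1): ranking walks positions 1-2-3-4, expanding outward from the peak — single-peaked.
Group 3 (peak Kaur at position 2): ranking walks positions 2-3-4-1, expanding outward from the peak — single-peaked.
Group 4 (peak Tanaka at position 4): ranking walks positions 4-3-2-1, expanding outward from the peak — single-peaked.
Group 5 (peak Ruiz at position 3): ranking walks positions 3-4-2-1, expanding outward from the peak — single-peaked.
Group 6 (peak Kaur at position 2): ranking walks positions 2-1-3-4, expanding outward from the peak — single-peaked.
Every ranking is single-peaked on this axis.

yes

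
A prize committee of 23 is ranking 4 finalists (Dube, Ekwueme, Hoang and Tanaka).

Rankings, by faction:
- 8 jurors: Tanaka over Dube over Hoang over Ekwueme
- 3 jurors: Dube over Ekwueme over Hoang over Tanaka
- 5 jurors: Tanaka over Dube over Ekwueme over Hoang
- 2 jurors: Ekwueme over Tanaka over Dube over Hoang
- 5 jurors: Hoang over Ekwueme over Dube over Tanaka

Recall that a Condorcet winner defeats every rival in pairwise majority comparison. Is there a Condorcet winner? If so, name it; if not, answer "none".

Pairwise majorities:
Dube vs Ekwueme: Dube wins 16–7.
Dube vs Hoang: Dube wins 18–5.
Dube vs Tanaka: 3+5 = 8 for Dube, 15 for Tanaka — Tanaka by 15–8.
Ekwueme vs Hoang: Hoang, 13–10.
Ekwueme vs Tanaka: Tanaka wins 13–10.
Hoang vs Tanaka: Hoang preferred on 3+5 = 8 ballots; Tanaka wins 15–8.
Tanaka beats each of Dube, Ekwueme, Hoang — Tanaka is the Condorcet winner.

Tanaka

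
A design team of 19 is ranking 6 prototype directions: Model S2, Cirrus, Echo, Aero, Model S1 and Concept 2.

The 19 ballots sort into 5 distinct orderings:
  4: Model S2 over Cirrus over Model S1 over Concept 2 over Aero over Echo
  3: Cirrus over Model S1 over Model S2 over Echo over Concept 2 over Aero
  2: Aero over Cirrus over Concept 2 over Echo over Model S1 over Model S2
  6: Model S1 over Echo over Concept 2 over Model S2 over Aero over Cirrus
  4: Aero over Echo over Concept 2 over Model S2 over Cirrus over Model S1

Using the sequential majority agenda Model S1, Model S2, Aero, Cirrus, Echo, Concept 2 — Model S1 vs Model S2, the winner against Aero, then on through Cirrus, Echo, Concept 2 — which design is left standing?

Round 1: Model S1 vs Model S2 — 11–8, Model S1 advances.
Round 2: Model S1 vs Aero — 13–6, Model S1 advances.
Round 3: Model S1 vs Cirrus — 6–13, Cirrus advances.
Round 4: Cirrus vs Echo — 9–10, Echo advances.
Round 5: Echo vs Concept 2 — 13–6, Echo advances.
Echo survives the agenda.

Echo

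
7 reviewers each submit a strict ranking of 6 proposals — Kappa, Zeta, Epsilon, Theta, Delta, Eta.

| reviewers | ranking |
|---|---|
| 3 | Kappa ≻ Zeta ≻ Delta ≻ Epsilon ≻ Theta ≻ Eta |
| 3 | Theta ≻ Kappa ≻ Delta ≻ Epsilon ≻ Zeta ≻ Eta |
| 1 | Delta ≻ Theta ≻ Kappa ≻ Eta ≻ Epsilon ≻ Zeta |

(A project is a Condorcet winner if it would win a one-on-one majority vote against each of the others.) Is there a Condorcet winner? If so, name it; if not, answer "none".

Check each pair by majority over 7 ballots:
Kappa–Zeta: Kappa 7–0.
Kappa–Epsilon: Kappa 7–0.
Kappa vs Theta: Kappa preferred on 3 ballots; Theta wins 4–3.
Kappa vs Delta: Kappa, 6–1.
Kappa vs Eta: Kappa preferred on 3+3+1 = 7 ballots; Kappa wins 7–0.
Zeta vs Epsilon: Epsilon wins 4–3.
Zeta vs Theta: Zeta preferred on 3 ballots; Theta wins 4–3.
Zeta vs Delta: Zeta preferred on 3 ballots; Delta wins 4–3.
Zeta–Eta: Zeta 6–1.
Epsilon vs Theta: Epsilon is ranked higher on 3 ballots, Theta on 4. Theta wins 4–3.
Epsilon vs Delta: Delta, 7–0.
Epsilon vs Eta: Epsilon, 6–1.
Theta–Delta: Delta 4–3.
Theta vs Eta: Theta wins 7–0.
Delta vs Eta: Delta preferred on 3+3+1 = 7 ballots; Delta wins 7–0.
Each project drops at least one matchup (Kappa loses to Theta; Zeta loses to Kappa; Epsilon loses to Kappa; Theta loses to Delta; Delta loses to Kappa; Eta loses to Kappa); the cycle Kappa > Delta > Theta > Kappa rules out a Condorcet winner.

none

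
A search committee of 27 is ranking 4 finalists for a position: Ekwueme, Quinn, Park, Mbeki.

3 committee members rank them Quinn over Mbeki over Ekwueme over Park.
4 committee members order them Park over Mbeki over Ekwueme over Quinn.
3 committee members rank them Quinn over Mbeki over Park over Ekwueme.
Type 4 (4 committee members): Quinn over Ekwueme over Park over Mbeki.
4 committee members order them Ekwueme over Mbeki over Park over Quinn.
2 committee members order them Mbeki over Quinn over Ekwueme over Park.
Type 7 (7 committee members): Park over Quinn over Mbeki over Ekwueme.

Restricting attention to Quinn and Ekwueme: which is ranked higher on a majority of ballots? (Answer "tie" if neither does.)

Ballots ranking Quinn above Ekwueme: 3 + 3 + 4 + 2 + 7 = 19.
Ballots ranking Ekwueme above Quinn: 27 − 19 = 8.
Quinn wins the head-to-head 19–8.

Quinn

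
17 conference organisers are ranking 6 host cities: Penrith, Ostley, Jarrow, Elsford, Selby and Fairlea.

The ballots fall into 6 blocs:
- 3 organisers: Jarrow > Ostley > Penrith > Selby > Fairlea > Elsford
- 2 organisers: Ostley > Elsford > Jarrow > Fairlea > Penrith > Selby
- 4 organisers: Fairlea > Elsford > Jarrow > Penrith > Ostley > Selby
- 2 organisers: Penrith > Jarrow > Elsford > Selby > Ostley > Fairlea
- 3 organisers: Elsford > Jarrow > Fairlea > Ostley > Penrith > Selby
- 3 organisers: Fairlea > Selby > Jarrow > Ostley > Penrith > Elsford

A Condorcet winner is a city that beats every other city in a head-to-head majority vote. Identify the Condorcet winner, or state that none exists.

none

Check each pair by majority over 17 ballots:
Penrith vs Ostley: Ostley wins 11–6.
Penrith vs Jarrow: 2 to 15, Jarrow.
Penrith–Elsford: Elsford 9–8.
Penrith vs Selby: 14 to 3, Penrith.
Penrith vs Fairlea: 5 to 12, Fairlea.
Ostley–Jarrow: Jarrow 15–2.
Ostley vs Elsford: Ostley is ranked higher on 3+2+3 = 8 ballots, Elsford on 9. Elsford wins 9–8.
Ostley–Selby: Ostley 12–5.
Ostley–Fairlea: Fairlea 10–7.
Jarrow vs Elsford: 3+2+3 = 8 for Jarrow, 9 for Elsford — Elsford by 9–8.
Jarrow–Selby: Jarrow 14–3.
Jarrow vs Fairlea: Jarrow preferred on 3+2+2+3 = 10 ballots; Jarrow wins 10–7.
Elsford vs Selby: Elsford is ranked higher on 2+4+2+3 = 11 ballots, Selby on 6. Elsford wins 11–6.
Elsford vs Fairlea: Fairlea wins 10–7.
Selby vs Fairlea: Fairlea, 12–5.
Every city loses at least once (Penrith loses to Ostley; Ostley loses to Jarrow; Jarrow loses to Elsford; Elsford loses to Fairlea; Selby loses to Penrith; Fairlea loses to Jarrow). The majority relation contains the cycle Jarrow beats Fairlea beats Elsford beats Jarrow, so there is no Condorcet winner.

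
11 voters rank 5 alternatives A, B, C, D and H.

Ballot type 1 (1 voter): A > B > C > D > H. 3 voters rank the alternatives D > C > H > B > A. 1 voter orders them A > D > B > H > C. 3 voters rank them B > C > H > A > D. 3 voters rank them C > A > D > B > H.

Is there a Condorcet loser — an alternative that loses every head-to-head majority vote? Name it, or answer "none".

none

Pairwise majorities:
A vs B: B wins 6–5.
A vs C: A preferred on 1+1 = 2 ballots; C wins 9–2.
A vs D: A, 8–3.
A vs H: H wins 6–5.
B vs C: B preferred on 1+1+3 = 5 ballots; C wins 6–5.
B vs D: D, 7–4.
B vs H: 1+1+3+3 = 8 for B, 3 for H — B by 8–3.
C vs D: C preferred on 1+3+3 = 7 ballots; C wins 7–4.
C vs H: C, 10–1.
D vs H: D preferred on 1+3+1+3 = 8 ballots; D wins 8–3.
No alternative is winless: A beats D; B beats A; C beats A; D beats B; H beats A. There is no Condorcet loser.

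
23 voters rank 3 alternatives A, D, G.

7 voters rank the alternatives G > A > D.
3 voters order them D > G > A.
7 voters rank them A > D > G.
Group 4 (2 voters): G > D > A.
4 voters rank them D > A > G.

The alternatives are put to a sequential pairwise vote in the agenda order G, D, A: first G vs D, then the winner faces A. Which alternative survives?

Round 1: G vs D — 9–14, D advances.
Round 2: D vs A — 9–14, A advances.
The agenda winner is A.

A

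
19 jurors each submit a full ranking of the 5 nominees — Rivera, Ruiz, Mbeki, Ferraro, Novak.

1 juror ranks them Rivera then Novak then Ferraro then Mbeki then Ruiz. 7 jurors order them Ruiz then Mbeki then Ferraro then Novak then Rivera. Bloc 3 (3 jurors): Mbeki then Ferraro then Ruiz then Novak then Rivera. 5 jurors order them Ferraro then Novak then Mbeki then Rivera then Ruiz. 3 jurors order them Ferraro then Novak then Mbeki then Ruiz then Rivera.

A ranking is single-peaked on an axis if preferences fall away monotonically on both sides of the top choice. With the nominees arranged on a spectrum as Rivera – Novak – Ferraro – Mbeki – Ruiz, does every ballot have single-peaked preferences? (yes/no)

Axis positions: Rivera=1, Novak=2, Ferraro=3, Mbeki=4, Ruiz=5.
Bloc 1 (peak Rivera at position 1): ranking walks positions 1-2-3-4-5, expanding outward from the peak — single-peaked.
Bloc 2 (peak Ruiz at position 5): ranking walks positions 5-4-3-2-1, expanding outward from the peak — single-peaked.
Bloc 3 (peak Mbeki at position 4): ranking walks positions 4-3-5-2-1, expanding outward from the peak — single-peaked.
Bloc 4 (peak Ferraro at position 3): ranking walks positions 3-2-4-1-5, expanding outward from the peak — single-peaked.
Bloc 5 (peak Ferraro at position 3): ranking walks positions 3-2-4-5-1, expanding outward from the peak — single-peaked.
Every ranking is single-peaked on this axis.

yes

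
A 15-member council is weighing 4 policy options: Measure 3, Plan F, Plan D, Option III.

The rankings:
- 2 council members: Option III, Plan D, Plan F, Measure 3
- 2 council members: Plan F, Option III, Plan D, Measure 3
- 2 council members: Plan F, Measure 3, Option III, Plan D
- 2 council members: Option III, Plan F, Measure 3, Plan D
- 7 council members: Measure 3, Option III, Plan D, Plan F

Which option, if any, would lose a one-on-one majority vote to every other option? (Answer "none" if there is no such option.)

none

Head-to-head results (15 council members):
Measure 3 vs Plan F: 7 for Measure 3, 8 for Plan F — Plan F by 8–7.
Measure 3 vs Plan D: Measure 3, 11–4.
Measure 3 vs Option III: 2+7 = 9 for Measure 3, 6 for Option III — Measure 3 by 9–6.
Plan F vs Plan D: Plan D, 9–6.
Plan F–Option III: Option III 11–4.
Plan D vs Option III: Option III wins 15–0.
Each option has at least one pairwise win (Measure 3 beats Plan D; Plan F beats Measure 3; Plan D beats Plan F; Option III beats Plan F) — no Condorcet loser.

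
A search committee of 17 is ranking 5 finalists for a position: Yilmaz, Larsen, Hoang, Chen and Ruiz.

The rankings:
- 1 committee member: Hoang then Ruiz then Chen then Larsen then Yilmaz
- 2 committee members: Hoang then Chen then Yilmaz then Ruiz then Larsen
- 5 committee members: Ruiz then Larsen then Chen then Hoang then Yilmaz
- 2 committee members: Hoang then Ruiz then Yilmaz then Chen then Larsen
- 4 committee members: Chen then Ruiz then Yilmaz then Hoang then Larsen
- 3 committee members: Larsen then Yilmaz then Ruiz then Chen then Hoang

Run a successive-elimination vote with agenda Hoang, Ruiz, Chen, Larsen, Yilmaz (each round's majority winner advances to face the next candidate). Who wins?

Round 1: Hoang vs Ruiz — 5–12, Ruiz advances.
Round 2: Ruiz vs Chen — 11–6, Ruiz advances.
Round 3: Ruiz vs Larsen — 14–3, Ruiz advances.
Round 4: Ruiz vs Yilmaz — 12–5, Ruiz advances.
Ruiz survives the agenda.

Ruiz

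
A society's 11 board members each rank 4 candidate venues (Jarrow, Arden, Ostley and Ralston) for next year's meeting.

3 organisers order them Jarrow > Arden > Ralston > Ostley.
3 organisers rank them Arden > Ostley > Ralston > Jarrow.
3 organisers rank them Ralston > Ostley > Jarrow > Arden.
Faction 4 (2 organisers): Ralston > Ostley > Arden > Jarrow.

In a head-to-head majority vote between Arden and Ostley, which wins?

Ballots ranking Arden above Ostley: 3 + 3 = 6.
Ballots ranking Ostley above Arden: 11 − 6 = 5.
Arden wins the head-to-head 6–5.

Arden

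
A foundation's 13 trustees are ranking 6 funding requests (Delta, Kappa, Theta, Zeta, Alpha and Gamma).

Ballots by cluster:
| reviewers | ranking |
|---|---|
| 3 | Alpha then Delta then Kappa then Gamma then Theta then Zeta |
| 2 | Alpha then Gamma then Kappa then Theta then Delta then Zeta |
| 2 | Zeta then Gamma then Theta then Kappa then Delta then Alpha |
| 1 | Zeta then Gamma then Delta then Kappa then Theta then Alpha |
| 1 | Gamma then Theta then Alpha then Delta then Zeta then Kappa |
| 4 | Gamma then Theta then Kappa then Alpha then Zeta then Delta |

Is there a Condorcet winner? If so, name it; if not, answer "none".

Gamma

Pairwise majorities:
Delta vs Kappa: 3+1+1 = 5 for Delta, 8 for Kappa — Kappa by 8–5.
Delta vs Theta: 3+1 = 4 for Delta, 9 for Theta — Theta by 9–4.
Delta vs Zeta: 6 to 7, Zeta.
Delta–Alpha: Alpha 10–3.
Delta–Gamma: Gamma 10–3.
Kappa vs Theta: Theta, 7–6.
Kappa vs Zeta: 9 to 4, Kappa.
Kappa vs Alpha: Kappa, 7–6.
Kappa vs Gamma: Gamma wins 10–3.
Theta–Zeta: Theta 10–3.
Theta vs Alpha: 8 to 5, Theta.
Theta vs Gamma: Gamma, 13–0.
Zeta–Alpha: Alpha 10–3.
Zeta vs Gamma: Zeta is ranked higher on 2+1 = 3 ballots, Gamma on 10. Gamma wins 10–3.
Alpha vs Gamma: Gamma wins 8–5.
Gamma wins every pairwise contest, so Gamma is the Condorcet winner.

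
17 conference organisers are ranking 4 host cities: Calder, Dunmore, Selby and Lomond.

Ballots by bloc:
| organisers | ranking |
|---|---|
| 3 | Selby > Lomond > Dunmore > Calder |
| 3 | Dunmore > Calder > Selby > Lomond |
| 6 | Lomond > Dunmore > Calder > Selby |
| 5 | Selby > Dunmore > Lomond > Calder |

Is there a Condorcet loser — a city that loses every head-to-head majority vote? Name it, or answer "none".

Head-to-head results (17 organisers):
Calder vs Dunmore: Dunmore, 17–0.
Calder vs Selby: Calder is ranked higher on 3+6 = 9 ballots, Selby on 8. Calder wins 9–8.
Calder–Lomond: Lomond 14–3.
Dunmore vs Selby: Dunmore, 9–8.
Dunmore vs Lomond: 8 to 9, Lomond.
Selby vs Lomond: Selby wins 11–6.
No city is winless: Calder beats Selby; Dunmore beats Calder; Selby beats Lomond; Lomond beats Calder. There is no Condorcet loser.

none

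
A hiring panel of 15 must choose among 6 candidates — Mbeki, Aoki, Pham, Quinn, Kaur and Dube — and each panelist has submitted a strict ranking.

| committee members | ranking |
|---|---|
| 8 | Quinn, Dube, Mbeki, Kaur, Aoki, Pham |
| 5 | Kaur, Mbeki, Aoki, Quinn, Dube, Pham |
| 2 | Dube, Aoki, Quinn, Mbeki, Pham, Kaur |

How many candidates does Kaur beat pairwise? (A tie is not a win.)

2

Kaur against each rival (15 committee members):
Kaur vs Mbeki: Mbeki, 10–5.
Kaur–Aoki: Kaur 13–2.
Kaur vs Pham: Kaur wins 13–2.
Kaur vs Quinn: Kaur is ranked higher on 5 ballots, Quinn on 10. Quinn wins 10–5.
Kaur vs Dube: 5 to 10, Dube.
Kaur beats Aoki, Pham; loses to Mbeki, Quinn, Dube — 2 pairwise wins.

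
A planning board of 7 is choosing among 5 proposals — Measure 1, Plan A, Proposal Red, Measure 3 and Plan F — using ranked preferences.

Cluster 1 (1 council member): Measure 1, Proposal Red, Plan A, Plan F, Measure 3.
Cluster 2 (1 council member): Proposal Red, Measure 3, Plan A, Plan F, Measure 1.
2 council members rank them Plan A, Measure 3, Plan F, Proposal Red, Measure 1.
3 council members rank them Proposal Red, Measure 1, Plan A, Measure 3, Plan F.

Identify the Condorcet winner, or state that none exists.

Proposal Red

Head-to-head results (7 council members):
Measure 1 vs Plan A: Measure 1 is ranked higher on 1+3 = 4 ballots, Plan A on 3. Measure 1 wins 4–3.
Measure 1 vs Proposal Red: 1 for Measure 1, 6 for Proposal Red — Proposal Red by 6–1.
Measure 1 vs Measure 3: 4 to 3, Measure 1.
Measure 1 vs Plan F: 1+3 = 4 for Measure 1, 3 for Plan F — Measure 1 by 4–3.
Plan A vs Proposal Red: Plan A is ranked higher on 2 ballots, Proposal Red on 5. Proposal Red wins 5–2.
Plan A vs Measure 3: Plan A is ranked higher on 1+2+3 = 6 ballots, Measure 3 on 1. Plan A wins 6–1.
Plan A vs Plan F: Plan A preferred on 1+1+2+3 = 7 ballots; Plan A wins 7–0.
Proposal Red vs Measure 3: Proposal Red is ranked higher on 1+1+3 = 5 ballots, Measure 3 on 2. Proposal Red wins 5–2.
Proposal Red vs Plan F: Proposal Red preferred on 1+1+3 = 5 ballots; Proposal Red wins 5–2.
Measure 3 vs Plan F: Measure 3 preferred on 1+2+3 = 6 ballots; Measure 3 wins 6–1.
Proposal Red defeats every rival head-to-head and is the Condorcet winner.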